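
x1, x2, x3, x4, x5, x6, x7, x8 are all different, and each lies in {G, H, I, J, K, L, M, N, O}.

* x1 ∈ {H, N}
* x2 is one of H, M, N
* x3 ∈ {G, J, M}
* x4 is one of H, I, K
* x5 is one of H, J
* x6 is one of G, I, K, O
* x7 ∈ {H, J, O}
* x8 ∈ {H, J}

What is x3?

x5 and x8 share exactly the 2 values {H, J}; by pigeonhole those values go to them, so strike H, J from x1, x2, x3, x4, x7.
x1's domain is down to {N}, so x1 = N. Strike N from x2.
x2 has just one choice, so x2 = M. Remove M from x3.
So x3 = G.

G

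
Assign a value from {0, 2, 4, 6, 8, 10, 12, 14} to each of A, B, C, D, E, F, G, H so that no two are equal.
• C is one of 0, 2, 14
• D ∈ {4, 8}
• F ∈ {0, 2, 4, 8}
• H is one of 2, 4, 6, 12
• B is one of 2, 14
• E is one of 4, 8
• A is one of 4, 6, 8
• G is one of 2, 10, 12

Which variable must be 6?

Among the 8 variables, 10 fits only G (and all 8 values in {0, 2, 4, 6, 8, 10, 12, 14} must be used), so G = 10.
The 7 still-open variables draw from only 7 values {0, 2, 4, 6, 8, 12, 14}, so each is used; only H can be 12, hence H = 12.
The 6 still-open variables draw from only 6 values {0, 2, 4, 6, 8, 14}, so each is used; only A can be 6, hence A = 6.

A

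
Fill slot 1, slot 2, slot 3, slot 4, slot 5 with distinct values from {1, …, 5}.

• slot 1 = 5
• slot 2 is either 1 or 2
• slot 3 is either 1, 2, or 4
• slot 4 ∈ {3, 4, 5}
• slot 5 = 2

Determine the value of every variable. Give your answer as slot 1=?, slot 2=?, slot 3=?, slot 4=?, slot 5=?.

slot 1 has just one choice, so slot 1 = 5. Strike 5 from slot 4.
slot 5 must be 2 (only option left). Strike 2 from slot 2, slot 3.
slot 2 has just one choice, so slot 2 = 1. So slot 3 can't be 1.
That leaves slot 3 = 4. So slot 4 can't be 4.
slot 4's domain is down to {3}, so slot 4 = 3.

slot 1=5, slot 2=1, slot 3=4, slot 4=3, slot 5=2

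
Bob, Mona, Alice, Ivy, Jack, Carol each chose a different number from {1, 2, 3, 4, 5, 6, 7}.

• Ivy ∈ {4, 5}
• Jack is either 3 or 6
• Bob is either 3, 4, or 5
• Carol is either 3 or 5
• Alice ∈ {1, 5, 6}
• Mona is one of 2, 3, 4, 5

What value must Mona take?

The 6 variables draw from only 6 values {1, 2, 3, 4, 5, 6}, so each is used; only Alice can be 1, hence Alice = 1.
Among the 5 still-open variables, 2 fits only Mona (and all 5 values in {2, 3, 4, 5, 6} must be used), so Mona = 2.

2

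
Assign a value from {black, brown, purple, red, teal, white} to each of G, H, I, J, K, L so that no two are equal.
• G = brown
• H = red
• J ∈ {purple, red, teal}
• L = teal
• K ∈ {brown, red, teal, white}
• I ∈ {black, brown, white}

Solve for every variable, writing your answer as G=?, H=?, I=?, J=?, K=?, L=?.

G=brown, H=red, I=black, J=purple, K=white, L=teal

G must be brown (only option left). So I, K can't be brown.
H must be red (only option left). Remove red from J, K.
That leaves L = teal. Strike teal from J, K.
J has just one choice, so J = purple.
K has just one choice, so K = white. Eliminate white elsewhere: I.
I's domain is down to {black}, so I = black.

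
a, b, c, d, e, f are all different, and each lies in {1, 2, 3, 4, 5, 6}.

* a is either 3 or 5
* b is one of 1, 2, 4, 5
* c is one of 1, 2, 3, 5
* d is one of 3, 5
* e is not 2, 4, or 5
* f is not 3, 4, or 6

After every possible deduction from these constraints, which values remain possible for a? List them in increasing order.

Among the 6 variables, 4 fits only b (and all 6 values in {1, 2, 3, 4, 5, 6} must be used), so b = 4.
The 5 still-open variables together cover exactly {1, 2, 3, 5, 6} — 5 values for 5 variables — and 6 appears only in e's list, so e = 6.
a and d between them cover only {3, 5} — a naked pair. Remove those values from c, f.
No further eliminations apply; a can still be any of 3, 5.

3, 5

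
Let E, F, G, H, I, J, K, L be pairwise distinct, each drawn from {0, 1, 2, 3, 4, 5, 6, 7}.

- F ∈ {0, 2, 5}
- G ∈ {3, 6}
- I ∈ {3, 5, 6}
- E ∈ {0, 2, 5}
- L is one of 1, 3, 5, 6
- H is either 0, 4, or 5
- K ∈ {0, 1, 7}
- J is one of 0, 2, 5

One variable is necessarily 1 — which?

L

The 8 variables draw from only 8 values {0, 1, 2, 3, 4, 5, 6, 7}, so each is used; only H can be 4, hence H = 4.
The 7 still-open variables together cover exactly {0, 1, 2, 3, 5, 6, 7} — 7 values for 7 variables — and 7 appears only in K's list, so K = 7.
The 6 still-open variables together cover exactly {0, 1, 2, 3, 5, 6} — 6 values for 6 variables — and 1 appears only in L's list, so L = 1.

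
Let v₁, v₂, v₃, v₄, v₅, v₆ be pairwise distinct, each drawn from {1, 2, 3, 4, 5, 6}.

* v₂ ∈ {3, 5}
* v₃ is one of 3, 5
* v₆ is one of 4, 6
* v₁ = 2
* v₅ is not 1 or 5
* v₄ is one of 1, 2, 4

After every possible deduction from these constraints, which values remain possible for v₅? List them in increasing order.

v₁'s domain is down to {2}, so v₁ = 2. Strike 2 from v₄, v₅.
The 5 still-open variables draw from only 5 values {1, 3, 4, 5, 6}, so each is used; only v₄ can be 1, hence v₄ = 1.
The 2 variables v₂ and v₃ are confined to {3, 5}, which locks those values in; drop them from v₅.
No further eliminations apply; v₅ can still be any of 4, 6.

4, 6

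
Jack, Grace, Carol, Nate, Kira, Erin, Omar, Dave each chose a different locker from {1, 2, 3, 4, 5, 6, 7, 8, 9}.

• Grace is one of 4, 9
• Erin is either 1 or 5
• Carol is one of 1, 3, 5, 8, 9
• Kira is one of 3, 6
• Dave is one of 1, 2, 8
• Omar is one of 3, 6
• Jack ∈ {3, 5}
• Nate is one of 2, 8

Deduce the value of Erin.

Among the 8 variables, 4 fits only Grace (and all 8 values in {1, 2, 3, 4, 5, 6, 8, 9} must be used), so Grace = 4.
The 7 still-open variables draw from only 7 values {1, 2, 3, 5, 6, 8, 9}, so each is used; only Carol can be 9, hence Carol = 9.
The 2 variables Kira and Omar are confined to {3, 6}, which locks those values in; drop them from Jack.
Jack has just one choice, so Jack = 5. So Erin can't be 5.
So Erin = 1.

1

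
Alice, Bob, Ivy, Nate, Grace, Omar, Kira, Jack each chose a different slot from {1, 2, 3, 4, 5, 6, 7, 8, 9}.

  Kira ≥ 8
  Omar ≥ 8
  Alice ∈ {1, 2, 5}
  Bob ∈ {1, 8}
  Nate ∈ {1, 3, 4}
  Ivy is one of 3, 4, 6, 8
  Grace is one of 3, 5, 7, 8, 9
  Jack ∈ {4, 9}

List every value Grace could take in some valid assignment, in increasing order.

5, 7

The 2 variables Omar and Kira are confined to {8, 9}, which locks those values in; drop them from Bob, Ivy, Grace, Jack.
Bob's domain is down to {1}, so Bob = 1. So Alice, Nate can't be 1.
That leaves Jack = 4. Eliminate 4 elsewhere: Ivy, Nate.
Nate's domain is down to {3}, so Nate = 3. Eliminate 3 elsewhere: Ivy, Grace.
Ivy must be 6 (only option left).
No further eliminations apply; Grace can still be any of 5, 7.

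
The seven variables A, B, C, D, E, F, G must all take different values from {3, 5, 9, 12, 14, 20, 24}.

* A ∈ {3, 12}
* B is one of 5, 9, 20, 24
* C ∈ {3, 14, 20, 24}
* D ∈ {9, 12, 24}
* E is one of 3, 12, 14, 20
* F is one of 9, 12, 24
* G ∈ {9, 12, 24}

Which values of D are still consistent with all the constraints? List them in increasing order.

The 7 variables together cover exactly {3, 5, 9, 12, 14, 20, 24} — 7 values for 7 variables — and 5 appears only in B's list, so B = 5.
D, F, G between them cover only {9, 12, 24} — a naked triple. Remove those values from A, C, E.
A must be 3 (only option left). Remove 3 from C, E.
No further eliminations apply; D can still be any of 9, 12, 24.

9, 12, 24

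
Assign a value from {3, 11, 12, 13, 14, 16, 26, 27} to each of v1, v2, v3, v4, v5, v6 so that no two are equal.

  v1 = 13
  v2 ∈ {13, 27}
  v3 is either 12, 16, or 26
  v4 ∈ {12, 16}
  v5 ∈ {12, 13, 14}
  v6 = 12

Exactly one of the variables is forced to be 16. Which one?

v4

v1 has just one choice, so v1 = 13. So v2, v5 can't be 13.
v2's domain is down to {27}, so v2 = 27.
That leaves v6 = 12. Strike 12 from v3, v4, v5.
So 16 goes to v4.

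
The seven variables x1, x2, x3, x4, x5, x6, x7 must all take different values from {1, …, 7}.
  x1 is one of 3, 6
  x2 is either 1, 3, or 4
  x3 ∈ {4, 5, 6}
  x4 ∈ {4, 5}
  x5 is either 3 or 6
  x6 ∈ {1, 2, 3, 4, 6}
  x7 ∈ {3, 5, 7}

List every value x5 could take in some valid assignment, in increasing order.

3, 6

The 7 variables together cover exactly {1, 2, 3, 4, 5, 6, 7} — 7 values for 7 variables — and 2 appears only in x6's list, so x6 = 2.
The 6 still-open variables draw from only 6 values {1, 3, 4, 5, 6, 7}, so each is used; only x2 can be 1, hence x2 = 1.
Among the 5 still-open variables, 7 fits only x7 (and all 5 values in {3, 4, 5, 6, 7} must be used), so x7 = 7.
The 2 variables x1 and x5 are confined to {3, 6}, which locks those values in; drop them from x3.
No further eliminations apply; x5 can still be any of 3, 6.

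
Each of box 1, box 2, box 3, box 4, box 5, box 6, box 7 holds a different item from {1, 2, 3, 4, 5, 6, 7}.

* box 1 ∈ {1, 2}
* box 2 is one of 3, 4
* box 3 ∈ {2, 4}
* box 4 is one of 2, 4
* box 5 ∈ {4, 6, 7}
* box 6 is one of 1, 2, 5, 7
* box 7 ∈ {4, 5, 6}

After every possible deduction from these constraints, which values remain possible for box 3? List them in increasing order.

2, 4

Among the 7 variables, 3 fits only box 2 (and all 7 values in {1, 2, 3, 4, 5, 6, 7} must be used), so box 2 = 3.
box 3 and box 4 share exactly the 2 values {2, 4}; by pigeonhole those values go to them, so strike 2, 4 from box 1, box 5, box 6, box 7.
box 1 must be 1 (only option left). Remove 1 from box 6.
No further eliminations apply; box 3 can still be any of 2, 4.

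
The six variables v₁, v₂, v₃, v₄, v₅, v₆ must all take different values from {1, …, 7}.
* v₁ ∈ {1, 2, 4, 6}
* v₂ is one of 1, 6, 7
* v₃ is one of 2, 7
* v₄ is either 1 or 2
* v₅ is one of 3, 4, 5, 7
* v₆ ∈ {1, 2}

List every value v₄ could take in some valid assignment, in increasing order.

1, 2

v₄ and v₆ share exactly the 2 values {1, 2}; by pigeonhole those values go to them, so strike 1, 2 from v₁, v₂, v₃.
That leaves v₃ = 7. Eliminate 7 elsewhere: v₂, v₅.
v₂ has just one choice, so v₂ = 6. Eliminate 6 elsewhere: v₁.
v₁ must be 4 (only option left). Strike 4 from v₅.
No further eliminations apply; v₄ can still be any of 1, 2.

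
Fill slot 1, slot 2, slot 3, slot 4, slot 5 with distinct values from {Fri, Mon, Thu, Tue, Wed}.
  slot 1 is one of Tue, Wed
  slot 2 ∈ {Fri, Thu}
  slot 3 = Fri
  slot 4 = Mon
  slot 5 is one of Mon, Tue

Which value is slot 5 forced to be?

slot 3's domain is down to {Fri}, so slot 3 = Fri. Eliminate Fri elsewhere: slot 2.
slot 4 must be Mon (only option left). Eliminate Mon elsewhere: slot 5.
So slot 5 = Tue.

Tue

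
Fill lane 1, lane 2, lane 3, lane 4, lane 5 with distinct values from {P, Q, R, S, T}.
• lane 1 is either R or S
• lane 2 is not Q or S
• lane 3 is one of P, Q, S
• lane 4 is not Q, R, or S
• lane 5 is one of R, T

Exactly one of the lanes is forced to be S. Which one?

The 5 variables together cover exactly {P, Q, R, S, T} — 5 values for 5 variables — and Q appears only in lane 3's list, so lane 3 = Q.
The 4 still-open variables together cover exactly {P, R, S, T} — 4 values for 4 variables — and S appears only in lane 1's list, so lane 1 = S.

lane 1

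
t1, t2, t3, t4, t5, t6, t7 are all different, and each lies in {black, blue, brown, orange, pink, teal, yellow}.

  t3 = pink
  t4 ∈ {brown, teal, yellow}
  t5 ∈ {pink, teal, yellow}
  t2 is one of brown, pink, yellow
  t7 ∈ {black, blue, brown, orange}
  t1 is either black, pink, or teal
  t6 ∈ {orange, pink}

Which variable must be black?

t1

t3 has just one choice, so t3 = pink. Eliminate pink elsewhere: t1, t2, t5, t6.
That leaves t6 = orange. Remove orange from t7.
Among the 5 still-open variables, blue fits only t7 (and all 5 values in {black, blue, brown, teal, yellow} must be used), so t7 = blue.
Among the 4 still-open variables, black fits only t1 (and all 4 values in {black, brown, teal, yellow} must be used), so t1 = black.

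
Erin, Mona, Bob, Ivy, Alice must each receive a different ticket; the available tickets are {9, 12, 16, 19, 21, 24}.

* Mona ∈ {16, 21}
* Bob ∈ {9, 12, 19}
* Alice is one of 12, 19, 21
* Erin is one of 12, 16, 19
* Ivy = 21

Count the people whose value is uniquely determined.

3

Ivy's domain is down to {21}, so Ivy = 21. Strike 21 from Mona, Alice.
Mona must be 16 (only option left). Strike 16 from Erin.
The 3 still-open variables together cover exactly {9, 12, 19} — 3 values for 3 variables — and 9 appears only in Bob's list, so Bob = 9.
Determined: Mona=16, Bob=9, Ivy=21. The other people each still have more than one consistent value. That makes 3.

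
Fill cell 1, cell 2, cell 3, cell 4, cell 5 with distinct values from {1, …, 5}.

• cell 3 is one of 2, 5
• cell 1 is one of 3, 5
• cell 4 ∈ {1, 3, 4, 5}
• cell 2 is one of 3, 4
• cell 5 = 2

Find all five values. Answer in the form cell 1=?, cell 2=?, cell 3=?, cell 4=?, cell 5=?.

cell 1=3, cell 2=4, cell 3=5, cell 4=1, cell 5=2

cell 5 must be 2 (only option left). So cell 3 can't be 2.
cell 3's domain is down to {5}, so cell 3 = 5. Strike 5 from cell 1, cell 4.
cell 1's domain is down to {3}, so cell 1 = 3. Strike 3 from cell 2, cell 4.
cell 2 has just one choice, so cell 2 = 4. Strike 4 from cell 4.
cell 4 must be 1 (only option left).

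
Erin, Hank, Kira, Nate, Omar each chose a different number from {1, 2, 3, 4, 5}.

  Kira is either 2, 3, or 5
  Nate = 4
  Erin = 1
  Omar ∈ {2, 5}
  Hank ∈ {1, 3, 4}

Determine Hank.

3

Erin must be 1 (only option left). Remove 1 from Hank.
Nate has just one choice, so Nate = 4. Remove 4 from Hank.
So Hank = 3.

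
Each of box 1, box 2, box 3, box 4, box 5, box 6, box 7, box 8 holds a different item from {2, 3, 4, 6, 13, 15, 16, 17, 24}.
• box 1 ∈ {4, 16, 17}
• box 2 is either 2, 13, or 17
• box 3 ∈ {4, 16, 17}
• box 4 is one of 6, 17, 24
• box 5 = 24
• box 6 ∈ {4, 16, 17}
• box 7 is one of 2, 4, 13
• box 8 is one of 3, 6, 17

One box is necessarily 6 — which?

box 4

box 5 must be 24 (only option left). Remove 24 from box 4.
The 7 still-open variables draw from only 7 values {2, 3, 4, 6, 13, 16, 17}, so each is used; only box 8 can be 3, hence box 8 = 3.
Among the 6 still-open variables, 6 fits only box 4 (and all 6 values in {2, 4, 6, 13, 16, 17} must be used), so box 4 = 6.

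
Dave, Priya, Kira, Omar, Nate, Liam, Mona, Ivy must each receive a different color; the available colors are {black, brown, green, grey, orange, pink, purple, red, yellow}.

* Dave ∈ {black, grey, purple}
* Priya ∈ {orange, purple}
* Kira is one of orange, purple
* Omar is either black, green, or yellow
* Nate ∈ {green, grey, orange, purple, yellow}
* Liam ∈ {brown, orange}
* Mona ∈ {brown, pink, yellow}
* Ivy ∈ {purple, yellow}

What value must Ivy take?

yellow

The 8 variables together cover exactly {black, brown, green, grey, orange, pink, purple, yellow} — 8 values for 8 variables — and pink appears only in Mona's list, so Mona = pink.
The 7 still-open variables draw from only 7 values {black, brown, green, grey, orange, purple, yellow}, so each is used; only Liam can be brown, hence Liam = brown.
Priya and Kira share exactly the 2 values {orange, purple}; by pigeonhole those values go to them, so strike orange, purple from Dave, Nate, Ivy.
So Ivy = yellow.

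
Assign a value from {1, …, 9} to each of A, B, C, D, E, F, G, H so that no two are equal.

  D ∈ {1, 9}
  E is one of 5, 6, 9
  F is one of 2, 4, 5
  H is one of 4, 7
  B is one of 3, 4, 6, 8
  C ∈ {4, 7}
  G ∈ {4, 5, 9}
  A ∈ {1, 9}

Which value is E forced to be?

The 2 variables A and D are confined to {1, 9}, which locks those values in; drop them from E, G.
The 2 variables C and H are confined to {4, 7}, which locks those values in; drop them from B, F, G.
G must be 5 (only option left). Strike 5 from E, F.
So E = 6.

6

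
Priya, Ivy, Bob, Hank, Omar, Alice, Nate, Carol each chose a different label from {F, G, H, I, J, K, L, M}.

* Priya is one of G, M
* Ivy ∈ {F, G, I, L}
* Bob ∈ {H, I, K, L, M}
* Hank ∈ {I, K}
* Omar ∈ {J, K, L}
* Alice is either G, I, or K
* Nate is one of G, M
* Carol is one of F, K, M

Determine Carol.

F

Among the 8 variables, H fits only Bob (and all 8 values in {F, G, H, I, J, K, L, M} must be used), so Bob = H.
The 7 still-open variables draw from only 7 values {F, G, I, J, K, L, M}, so each is used; only Omar can be J, hence Omar = J.
The 6 still-open variables draw from only 6 values {F, G, I, K, L, M}, so each is used; only Ivy can be L, hence Ivy = L.
Among the 5 still-open variables, F fits only Carol (and all 5 values in {F, G, I, K, M} must be used), so Carol = F.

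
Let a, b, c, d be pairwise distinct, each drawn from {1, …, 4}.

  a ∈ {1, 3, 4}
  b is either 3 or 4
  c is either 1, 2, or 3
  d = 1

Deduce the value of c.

2

d's domain is down to {1}, so d = 1. Remove 1 from a, c.
The 3 still-open variables draw from only 3 values {2, 3, 4}, so each is used; only c can be 2, hence c = 2.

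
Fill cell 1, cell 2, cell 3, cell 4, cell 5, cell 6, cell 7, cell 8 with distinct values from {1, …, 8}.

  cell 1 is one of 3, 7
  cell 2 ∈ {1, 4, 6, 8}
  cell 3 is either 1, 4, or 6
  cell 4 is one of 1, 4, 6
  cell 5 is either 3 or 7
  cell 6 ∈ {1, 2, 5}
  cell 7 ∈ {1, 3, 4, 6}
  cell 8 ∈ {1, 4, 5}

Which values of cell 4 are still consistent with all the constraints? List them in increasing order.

Among the 8 variables, 2 fits only cell 6 (and all 8 values in {1, 2, 3, 4, 5, 6, 7, 8} must be used), so cell 6 = 2.
The 7 still-open variables draw from only 7 values {1, 3, 4, 5, 6, 7, 8}, so each is used; only cell 8 can be 5, hence cell 8 = 5.
Among the 6 still-open variables, 8 fits only cell 2 (and all 6 values in {1, 3, 4, 6, 7, 8} must be used), so cell 2 = 8.
cell 1 and cell 5 share exactly the 2 values {3, 7}; by pigeonhole those values go to them, so strike 3, 7 from cell 7.
No further eliminations apply; cell 4 can still be any of 1, 4, 6.

1, 4, 6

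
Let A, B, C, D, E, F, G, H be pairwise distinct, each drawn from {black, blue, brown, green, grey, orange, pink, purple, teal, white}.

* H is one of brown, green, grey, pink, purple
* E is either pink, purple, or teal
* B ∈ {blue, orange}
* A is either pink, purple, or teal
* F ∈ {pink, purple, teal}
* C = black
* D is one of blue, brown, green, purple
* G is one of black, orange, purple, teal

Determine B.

blue

C has just one choice, so C = black. Strike black from G.
A, E, F share exactly the 3 values {pink, purple, teal}; by pigeonhole those values go to them, so strike pink, purple, teal from D, G, H.
G has just one choice, so G = orange. Eliminate orange elsewhere: B.
So B = blue.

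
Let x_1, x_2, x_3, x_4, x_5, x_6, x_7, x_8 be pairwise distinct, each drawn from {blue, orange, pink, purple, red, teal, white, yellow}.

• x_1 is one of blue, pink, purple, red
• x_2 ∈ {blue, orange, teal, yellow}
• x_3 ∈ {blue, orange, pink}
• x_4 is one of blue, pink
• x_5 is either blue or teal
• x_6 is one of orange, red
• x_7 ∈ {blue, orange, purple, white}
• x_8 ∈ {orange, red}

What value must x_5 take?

The 8 variables draw from only 8 values {blue, orange, pink, purple, red, teal, white, yellow}, so each is used; only x_7 can be white, hence x_7 = white.
Among the 7 still-open variables, purple fits only x_1 (and all 7 values in {blue, orange, pink, purple, red, teal, yellow} must be used), so x_1 = purple.
The 6 still-open variables together cover exactly {blue, orange, pink, red, teal, yellow} — 6 values for 6 variables — and yellow appears only in x_2's list, so x_2 = yellow.
The 5 still-open variables together cover exactly {blue, orange, pink, red, teal} — 5 values for 5 variables — and teal appears only in x_5's list, so x_5 = teal.

teal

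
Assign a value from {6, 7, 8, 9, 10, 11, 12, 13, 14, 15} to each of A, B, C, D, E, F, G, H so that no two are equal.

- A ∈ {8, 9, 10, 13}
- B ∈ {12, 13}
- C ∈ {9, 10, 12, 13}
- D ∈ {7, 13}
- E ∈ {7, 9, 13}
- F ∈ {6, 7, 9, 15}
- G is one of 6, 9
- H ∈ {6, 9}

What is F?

Among the 8 variables, 8 fits only A (and all 8 values in {6, 7, 8, 9, 10, 12, 13, 15} must be used), so A = 8.
The 7 still-open variables draw from only 7 values {6, 7, 9, 10, 12, 13, 15}, so each is used; only C can be 10, hence C = 10.
The 6 still-open variables together cover exactly {6, 7, 9, 12, 13, 15} — 6 values for 6 variables — and 12 appears only in B's list, so B = 12.
The 5 still-open variables together cover exactly {6, 7, 9, 13, 15} — 5 values for 5 variables — and 15 appears only in F's list, so F = 15.

15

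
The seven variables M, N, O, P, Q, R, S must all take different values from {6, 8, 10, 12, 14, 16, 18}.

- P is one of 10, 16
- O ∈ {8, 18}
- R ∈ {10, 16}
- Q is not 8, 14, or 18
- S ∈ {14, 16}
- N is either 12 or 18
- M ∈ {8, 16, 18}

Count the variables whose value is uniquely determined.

Among the 7 variables, 6 fits only Q (and all 7 values in {6, 8, 10, 12, 14, 16, 18} must be used), so Q = 6.
The 6 still-open variables draw from only 6 values {8, 10, 12, 14, 16, 18}, so each is used; only N can be 12, hence N = 12.
The 5 still-open variables draw from only 5 values {8, 10, 14, 16, 18}, so each is used; only S can be 14, hence S = 14.
P and R between them cover only {10, 16} — a naked pair. Remove those values from M.
Determined: N=12, Q=6, S=14. The other variables each still have more than one consistent value. That makes 3.

3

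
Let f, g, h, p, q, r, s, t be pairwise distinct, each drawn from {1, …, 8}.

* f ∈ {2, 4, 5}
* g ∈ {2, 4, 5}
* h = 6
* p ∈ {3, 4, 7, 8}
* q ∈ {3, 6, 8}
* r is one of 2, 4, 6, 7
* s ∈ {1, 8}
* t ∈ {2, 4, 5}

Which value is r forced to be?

7

h's domain is down to {6}, so h = 6. Remove 6 from q, r.
The 7 still-open variables together cover exactly {1, 2, 3, 4, 5, 7, 8} — 7 values for 7 variables — and 1 appears only in s's list, so s = 1.
f, g, t between them cover only {2, 4, 5} — a naked triple. Remove those values from p, r.
So r = 7.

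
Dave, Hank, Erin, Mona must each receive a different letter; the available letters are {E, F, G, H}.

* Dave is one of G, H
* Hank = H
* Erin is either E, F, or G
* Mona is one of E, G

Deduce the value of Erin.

Hank has just one choice, so Hank = H. Eliminate H elsewhere: Dave.
Dave's domain is down to {G}, so Dave = G. Eliminate G elsewhere: Erin, Mona.
Mona has just one choice, so Mona = E. So Erin can't be E.
So Erin = F.

F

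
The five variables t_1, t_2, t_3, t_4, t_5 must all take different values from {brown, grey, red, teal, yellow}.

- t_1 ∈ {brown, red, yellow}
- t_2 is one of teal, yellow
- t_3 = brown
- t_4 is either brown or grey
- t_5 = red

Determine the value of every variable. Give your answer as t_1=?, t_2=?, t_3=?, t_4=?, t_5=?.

t_3's domain is down to {brown}, so t_3 = brown. Remove brown from t_1, t_4.
t_4 has just one choice, so t_4 = grey.
t_5's domain is down to {red}, so t_5 = red. Remove red from t_1.
t_1 must be yellow (only option left). Remove yellow from t_2.
t_2 has just one choice, so t_2 = teal.

t_1=yellow, t_2=teal, t_3=brown, t_4=grey, t_5=red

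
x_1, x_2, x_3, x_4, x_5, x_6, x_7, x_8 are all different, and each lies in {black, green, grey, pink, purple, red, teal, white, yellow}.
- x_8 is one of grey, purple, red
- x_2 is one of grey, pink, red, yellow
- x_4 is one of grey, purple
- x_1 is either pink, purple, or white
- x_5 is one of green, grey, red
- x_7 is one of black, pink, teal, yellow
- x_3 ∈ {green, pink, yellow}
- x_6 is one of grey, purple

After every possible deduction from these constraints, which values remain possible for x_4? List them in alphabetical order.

The 2 variables x_4 and x_6 are confined to {grey, purple}, which locks those values in; drop them from x_1, x_2, x_5, x_8.
x_8 has just one choice, so x_8 = red. Remove red from x_2, x_5.
x_5 must be green (only option left). Remove green from x_3.
x_2 and x_3 share exactly the 2 values {pink, yellow}; by pigeonhole those values go to them, so strike pink, yellow from x_1, x_7.
That leaves x_1 = white.
No further eliminations apply; x_4 can still be any of grey, purple.

grey, purple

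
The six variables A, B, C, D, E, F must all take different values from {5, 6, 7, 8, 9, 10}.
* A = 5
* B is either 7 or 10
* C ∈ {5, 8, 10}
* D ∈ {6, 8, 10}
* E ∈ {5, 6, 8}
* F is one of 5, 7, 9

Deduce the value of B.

7

A's domain is down to {5}, so A = 5. Eliminate 5 elsewhere: C, E, F.
Among the 5 still-open variables, 9 fits only F (and all 5 values in {6, 7, 8, 9, 10} must be used), so F = 9.
The 4 still-open variables draw from only 4 values {6, 7, 8, 10}, so each is used; only B can be 7, hence B = 7.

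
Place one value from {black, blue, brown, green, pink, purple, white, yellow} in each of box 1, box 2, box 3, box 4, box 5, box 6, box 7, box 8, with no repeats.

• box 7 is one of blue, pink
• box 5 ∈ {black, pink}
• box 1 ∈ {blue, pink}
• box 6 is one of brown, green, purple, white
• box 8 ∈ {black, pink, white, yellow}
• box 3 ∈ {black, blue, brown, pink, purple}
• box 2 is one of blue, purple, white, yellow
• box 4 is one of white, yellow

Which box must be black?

box 5

The 8 variables together cover exactly {black, blue, brown, green, pink, purple, white, yellow} — 8 values for 8 variables — and green appears only in box 6's list, so box 6 = green.
The 7 still-open variables draw from only 7 values {black, blue, brown, pink, purple, white, yellow}, so each is used; only box 3 can be brown, hence box 3 = brown.
The 6 still-open variables draw from only 6 values {black, blue, pink, purple, white, yellow}, so each is used; only box 2 can be purple, hence box 2 = purple.
box 1 and box 7 share exactly the 2 values {blue, pink}; by pigeonhole those values go to them, so strike blue, pink from box 5, box 8.
So black goes to box 5.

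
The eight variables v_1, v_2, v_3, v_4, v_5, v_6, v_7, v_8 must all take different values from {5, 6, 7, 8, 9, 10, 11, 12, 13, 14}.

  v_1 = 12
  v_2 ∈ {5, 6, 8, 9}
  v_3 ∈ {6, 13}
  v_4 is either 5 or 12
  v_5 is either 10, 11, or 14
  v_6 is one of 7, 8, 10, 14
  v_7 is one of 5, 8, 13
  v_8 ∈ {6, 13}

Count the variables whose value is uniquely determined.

4

v_1 has just one choice, so v_1 = 12. So v_4 can't be 12.
v_4 must be 5 (only option left). Strike 5 from v_2, v_7.
v_3 and v_8 share exactly the 2 values {6, 13}; by pigeonhole those values go to them, so strike 6, 13 from v_2, v_7.
That leaves v_7 = 8. So v_2, v_6 can't be 8.
That leaves v_2 = 9.
Determined: v_1=12, v_2=9, v_4=5, v_7=8. The other variables each still have more than one consistent value. That makes 4.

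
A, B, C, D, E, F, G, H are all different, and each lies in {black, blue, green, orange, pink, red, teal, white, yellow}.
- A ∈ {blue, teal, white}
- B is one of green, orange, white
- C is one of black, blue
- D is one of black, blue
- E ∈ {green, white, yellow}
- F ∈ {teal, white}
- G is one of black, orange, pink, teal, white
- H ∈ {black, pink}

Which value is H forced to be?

Among the 8 variables, yellow fits only E (and all 8 values in {black, blue, green, orange, pink, teal, white, yellow} must be used), so E = yellow.
Among the 7 still-open variables, green fits only B (and all 7 values in {black, blue, green, orange, pink, teal, white} must be used), so B = green.
The 6 still-open variables draw from only 6 values {black, blue, orange, pink, teal, white}, so each is used; only G can be orange, hence G = orange.
The 5 still-open variables draw from only 5 values {black, blue, pink, teal, white}, so each is used; only H can be pink, hence H = pink.

pink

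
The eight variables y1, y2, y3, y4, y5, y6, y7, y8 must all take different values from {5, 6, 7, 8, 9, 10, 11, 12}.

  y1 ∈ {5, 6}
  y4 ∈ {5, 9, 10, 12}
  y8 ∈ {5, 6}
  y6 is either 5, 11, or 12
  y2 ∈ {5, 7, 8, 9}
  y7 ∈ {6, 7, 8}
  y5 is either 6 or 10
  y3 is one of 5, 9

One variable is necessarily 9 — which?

Among the 8 variables, 11 fits only y6 (and all 8 values in {5, 6, 7, 8, 9, 10, 11, 12} must be used), so y6 = 11.
Among the 7 still-open variables, 12 fits only y4 (and all 7 values in {5, 6, 7, 8, 9, 10, 12} must be used), so y4 = 12.
The 6 still-open variables together cover exactly {5, 6, 7, 8, 9, 10} — 6 values for 6 variables — and 10 appears only in y5's list, so y5 = 10.
y1 and y8 share exactly the 2 values {5, 6}; by pigeonhole those values go to them, so strike 5, 6 from y2, y3, y7.
So 9 goes to y3.

y3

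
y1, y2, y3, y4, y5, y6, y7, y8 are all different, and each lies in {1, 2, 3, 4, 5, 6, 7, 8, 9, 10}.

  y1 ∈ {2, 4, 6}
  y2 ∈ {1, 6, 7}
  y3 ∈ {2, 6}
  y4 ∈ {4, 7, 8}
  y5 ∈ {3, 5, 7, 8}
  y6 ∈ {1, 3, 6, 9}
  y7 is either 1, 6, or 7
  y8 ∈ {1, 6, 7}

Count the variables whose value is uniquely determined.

3

The 3 variables y2, y7, y8 are confined to {1, 6, 7}, which locks those values in; drop them from y1, y3, y4, y5, y6.
That leaves y3 = 2. So y1 can't be 2.
y1 must be 4 (only option left). So y4 can't be 4.
y4's domain is down to {8}, so y4 = 8. So y5 can't be 8.
Determined: y1=4, y3=2, y4=8. The other variables each still have more than one consistent value. That makes 3.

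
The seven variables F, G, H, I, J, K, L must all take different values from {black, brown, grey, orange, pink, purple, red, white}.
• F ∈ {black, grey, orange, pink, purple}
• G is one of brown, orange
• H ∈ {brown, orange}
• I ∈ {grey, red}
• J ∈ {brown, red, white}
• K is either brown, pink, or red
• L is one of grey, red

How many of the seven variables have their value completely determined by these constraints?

The 2 variables G and H are confined to {brown, orange}, which locks those values in; drop them from F, J, K.
The 2 variables I and L are confined to {grey, red}, which locks those values in; drop them from F, J, K.
J must be white (only option left).
That leaves K = pink. Eliminate pink elsewhere: F.
Determined: J=white, K=pink. The other variables each still have more than one consistent value. That makes 2.

2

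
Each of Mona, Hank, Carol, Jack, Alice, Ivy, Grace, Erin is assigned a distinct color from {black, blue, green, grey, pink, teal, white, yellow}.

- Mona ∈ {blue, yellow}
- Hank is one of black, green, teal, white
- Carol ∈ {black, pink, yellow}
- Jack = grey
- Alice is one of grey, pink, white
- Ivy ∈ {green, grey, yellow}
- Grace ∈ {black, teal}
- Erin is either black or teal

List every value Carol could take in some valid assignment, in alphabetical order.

Jack's domain is down to {grey}, so Jack = grey. Eliminate grey elsewhere: Alice, Ivy.
The 7 still-open variables draw from only 7 values {black, blue, green, pink, teal, white, yellow}, so each is used; only Mona can be blue, hence Mona = blue.
Grace and Erin between them cover only {black, teal} — a naked pair. Remove those values from Hank, Carol.
No further eliminations apply; Carol can still be any of pink, yellow.

pink, yellow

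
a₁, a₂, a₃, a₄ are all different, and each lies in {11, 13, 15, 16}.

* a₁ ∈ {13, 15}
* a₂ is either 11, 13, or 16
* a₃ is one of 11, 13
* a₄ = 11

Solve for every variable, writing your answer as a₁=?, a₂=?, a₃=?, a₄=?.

a₄ must be 11 (only option left). Strike 11 from a₂, a₃.
a₃ must be 13 (only option left). So a₁, a₂ can't be 13.
a₁'s domain is down to {15}, so a₁ = 15.
a₂ has just one choice, so a₂ = 16.

a₁=15, a₂=16, a₃=13, a₄=11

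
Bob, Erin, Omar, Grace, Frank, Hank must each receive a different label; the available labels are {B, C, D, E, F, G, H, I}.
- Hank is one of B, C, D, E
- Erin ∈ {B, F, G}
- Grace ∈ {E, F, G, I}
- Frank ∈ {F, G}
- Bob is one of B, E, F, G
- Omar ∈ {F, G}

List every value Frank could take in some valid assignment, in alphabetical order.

F, G

Omar and Frank share exactly the 2 values {F, G}; by pigeonhole those values go to them, so strike F, G from Bob, Erin, Grace.
Erin must be B (only option left). Remove B from Bob, Hank.
Bob's domain is down to {E}, so Bob = E. So Grace, Hank can't be E.
Grace has just one choice, so Grace = I.
No further eliminations apply; Frank can still be any of F, G.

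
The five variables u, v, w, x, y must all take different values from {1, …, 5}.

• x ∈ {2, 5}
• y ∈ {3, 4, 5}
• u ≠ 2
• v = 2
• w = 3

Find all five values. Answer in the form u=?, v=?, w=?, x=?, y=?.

v's domain is down to {2}, so v = 2. Eliminate 2 elsewhere: x.
w's domain is down to {3}, so w = 3. Remove 3 from u, y.
That leaves x = 5. Eliminate 5 elsewhere: u, y.
y has just one choice, so y = 4. Remove 4 from u.
That leaves u = 1.

u=1, v=2, w=3, x=5, y=4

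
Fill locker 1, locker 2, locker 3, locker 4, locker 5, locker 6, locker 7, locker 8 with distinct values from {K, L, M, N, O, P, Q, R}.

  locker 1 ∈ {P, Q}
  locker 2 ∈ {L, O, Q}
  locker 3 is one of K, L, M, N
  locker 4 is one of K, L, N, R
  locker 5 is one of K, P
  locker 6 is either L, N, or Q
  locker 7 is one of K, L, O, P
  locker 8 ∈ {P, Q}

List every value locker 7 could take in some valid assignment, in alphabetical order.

L, O

The 8 variables draw from only 8 values {K, L, M, N, O, P, Q, R}, so each is used; only locker 3 can be M, hence locker 3 = M.
The 7 still-open variables together cover exactly {K, L, N, O, P, Q, R} — 7 values for 7 variables — and R appears only in locker 4's list, so locker 4 = R.
The 6 still-open variables together cover exactly {K, L, N, O, P, Q} — 6 values for 6 variables — and N appears only in locker 6's list, so locker 6 = N.
The 2 variables locker 1 and locker 8 are confined to {P, Q}, which locks those values in; drop them from locker 2, locker 5, locker 7.
locker 5 has just one choice, so locker 5 = K. So locker 7 can't be K.
No further eliminations apply; locker 7 can still be any of L, O.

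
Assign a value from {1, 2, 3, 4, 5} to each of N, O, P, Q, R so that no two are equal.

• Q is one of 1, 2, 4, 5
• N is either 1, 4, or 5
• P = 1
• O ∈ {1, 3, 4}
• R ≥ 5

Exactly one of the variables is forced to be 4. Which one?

N

P has just one choice, so P = 1. Eliminate 1 elsewhere: N, O, Q.
R must be 5 (only option left). Eliminate 5 elsewhere: N, Q.
So 4 goes to N.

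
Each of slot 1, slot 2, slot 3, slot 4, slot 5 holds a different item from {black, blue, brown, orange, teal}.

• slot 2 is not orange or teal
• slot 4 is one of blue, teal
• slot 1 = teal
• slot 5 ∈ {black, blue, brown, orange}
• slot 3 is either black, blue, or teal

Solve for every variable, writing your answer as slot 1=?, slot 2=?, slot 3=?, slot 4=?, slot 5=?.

slot 1's domain is down to {teal}, so slot 1 = teal. Remove teal from slot 3, slot 4.
slot 4 must be blue (only option left). So slot 2, slot 3, slot 5 can't be blue.
slot 3 has just one choice, so slot 3 = black. Eliminate black elsewhere: slot 2, slot 5.
slot 2 has just one choice, so slot 2 = brown. Strike brown from slot 5.
slot 5 must be orange (only option left).

slot 1=teal, slot 2=brown, slot 3=black, slot 4=blue, slot 5=orange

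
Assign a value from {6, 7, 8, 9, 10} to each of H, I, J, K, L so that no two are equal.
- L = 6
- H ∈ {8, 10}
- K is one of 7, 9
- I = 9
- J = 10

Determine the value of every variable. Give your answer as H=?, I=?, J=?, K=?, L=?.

I's domain is down to {9}, so I = 9. So K can't be 9.
J must be 10 (only option left). Strike 10 from H.
K has just one choice, so K = 7.
L has just one choice, so L = 6.
That leaves H = 8.

H=8, I=9, J=10, K=7, L=6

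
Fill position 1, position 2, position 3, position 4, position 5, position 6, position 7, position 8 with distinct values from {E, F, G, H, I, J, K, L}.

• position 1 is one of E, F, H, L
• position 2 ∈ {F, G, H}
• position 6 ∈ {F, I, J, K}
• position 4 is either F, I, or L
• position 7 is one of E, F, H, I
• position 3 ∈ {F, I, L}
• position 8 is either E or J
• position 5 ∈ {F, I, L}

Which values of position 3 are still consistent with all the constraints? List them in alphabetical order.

The 8 variables draw from only 8 values {E, F, G, H, I, J, K, L}, so each is used; only position 2 can be G, hence position 2 = G.
The 7 still-open variables draw from only 7 values {E, F, H, I, J, K, L}, so each is used; only position 6 can be K, hence position 6 = K.
Among the 6 still-open variables, J fits only position 8 (and all 6 values in {E, F, H, I, J, L} must be used), so position 8 = J.
position 3, position 4, position 5 between them cover only {F, I, L} — a naked triple. Remove those values from position 1, position 7.
No further eliminations apply; position 3 can still be any of F, I, L.

F, I, L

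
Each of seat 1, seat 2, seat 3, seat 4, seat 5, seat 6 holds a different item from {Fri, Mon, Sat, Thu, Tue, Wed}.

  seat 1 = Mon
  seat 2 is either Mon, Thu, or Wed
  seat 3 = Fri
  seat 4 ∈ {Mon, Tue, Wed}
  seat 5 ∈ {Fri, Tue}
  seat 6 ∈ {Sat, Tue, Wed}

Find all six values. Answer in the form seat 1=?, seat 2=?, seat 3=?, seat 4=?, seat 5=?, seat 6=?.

seat 1=Mon, seat 2=Thu, seat 3=Fri, seat 4=Wed, seat 5=Tue, seat 6=Sat

seat 1 must be Mon (only option left). Eliminate Mon elsewhere: seat 2, seat 4.
That leaves seat 3 = Fri. Remove Fri from seat 5.
That leaves seat 5 = Tue. Eliminate Tue elsewhere: seat 4, seat 6.
seat 4 has just one choice, so seat 4 = Wed. Strike Wed from seat 2, seat 6.
seat 6's domain is down to {Sat}, so seat 6 = Sat.
That leaves seat 2 = Thu.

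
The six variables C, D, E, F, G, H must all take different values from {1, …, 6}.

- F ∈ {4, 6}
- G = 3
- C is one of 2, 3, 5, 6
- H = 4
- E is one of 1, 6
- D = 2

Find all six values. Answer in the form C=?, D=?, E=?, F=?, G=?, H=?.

C=5, D=2, E=1, F=6, G=3, H=4

D has just one choice, so D = 2. Eliminate 2 elsewhere: C.
G has just one choice, so G = 3. Eliminate 3 elsewhere: C.
H has just one choice, so H = 4. Eliminate 4 elsewhere: F.
F has just one choice, so F = 6. So C, E can't be 6.
C's domain is down to {5}, so C = 5.
E must be 1 (only option left).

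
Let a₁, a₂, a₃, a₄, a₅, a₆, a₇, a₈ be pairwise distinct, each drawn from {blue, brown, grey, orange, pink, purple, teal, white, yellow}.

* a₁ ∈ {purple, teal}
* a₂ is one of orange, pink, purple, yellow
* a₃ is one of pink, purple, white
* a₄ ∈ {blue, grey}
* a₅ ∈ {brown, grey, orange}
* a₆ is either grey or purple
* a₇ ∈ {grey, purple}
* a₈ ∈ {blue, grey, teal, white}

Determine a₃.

pink

The 2 variables a₆ and a₇ are confined to {grey, purple}, which locks those values in; drop them from a₁, a₂, a₃, a₄, a₅, a₈.
a₁'s domain is down to {teal}, so a₁ = teal. Remove teal from a₈.
a₄ has just one choice, so a₄ = blue. Strike blue from a₈.
That leaves a₈ = white. Strike white from a₃.
So a₃ = pink.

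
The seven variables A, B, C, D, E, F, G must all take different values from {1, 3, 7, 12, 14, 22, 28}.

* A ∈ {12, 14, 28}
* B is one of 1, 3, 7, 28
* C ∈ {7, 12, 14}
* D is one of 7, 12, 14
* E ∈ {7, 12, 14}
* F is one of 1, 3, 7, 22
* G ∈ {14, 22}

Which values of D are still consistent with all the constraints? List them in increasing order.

7, 12, 14

C, D, E share exactly the 3 values {7, 12, 14}; by pigeonhole those values go to them, so strike 7, 12, 14 from A, B, F, G.
A has just one choice, so A = 28. Remove 28 from B.
That leaves G = 22. So F can't be 22.
No further eliminations apply; D can still be any of 7, 12, 14.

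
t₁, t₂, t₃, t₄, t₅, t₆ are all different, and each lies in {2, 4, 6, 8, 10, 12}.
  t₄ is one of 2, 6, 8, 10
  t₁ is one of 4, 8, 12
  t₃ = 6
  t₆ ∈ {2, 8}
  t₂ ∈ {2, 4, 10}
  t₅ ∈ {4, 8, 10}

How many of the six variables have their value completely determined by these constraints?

2

t₃ has just one choice, so t₃ = 6. Strike 6 from t₄.
Among the 5 still-open variables, 12 fits only t₁ (and all 5 values in {2, 4, 8, 10, 12} must be used), so t₁ = 12.
Determined: t₁=12, t₃=6. The other variables each still have more than one consistent value. That makes 2.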